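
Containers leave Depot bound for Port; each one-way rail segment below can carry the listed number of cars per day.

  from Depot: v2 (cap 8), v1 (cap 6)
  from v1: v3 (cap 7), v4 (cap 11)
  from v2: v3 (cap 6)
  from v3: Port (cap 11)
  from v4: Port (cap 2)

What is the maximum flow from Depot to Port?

Augment Depot→v1→v3→Port: bottleneck 6, flow now 6.
Augment Depot→v2→v3→Port: bottleneck 5, flow now 11.
Augment Depot→v2→v3→v1→v4→Port: bottleneck 1, flow now 12. (uses reverse residual edge)
No augmenting path remains; maximum flow = 12.
In the residual graph, reachable from Depot: {Depot, v2}.
Min-cut edges: Depot→v1 (6), v2→v3 (6); capacity 6 + 6 = 12.
This cut is saturated, so no flow can exceed 12.

12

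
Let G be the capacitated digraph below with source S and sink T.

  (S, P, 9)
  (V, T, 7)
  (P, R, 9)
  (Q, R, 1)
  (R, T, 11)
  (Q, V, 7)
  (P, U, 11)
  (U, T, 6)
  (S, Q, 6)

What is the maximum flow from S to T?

Augment S→P→R→T: bottleneck 9, flow now 9.
Augment S→Q→R→T: bottleneck 1, flow now 10.
Augment S→Q→V→T: bottleneck 5, flow now 15.
No augmenting path remains; maximum flow = 15.
In the residual graph, reachable from S: {S}.
Min-cut edges: S→P (9), S→Q (6); capacity 9 + 6 = 15.
This cut is saturated, so no flow can exceed 15.

15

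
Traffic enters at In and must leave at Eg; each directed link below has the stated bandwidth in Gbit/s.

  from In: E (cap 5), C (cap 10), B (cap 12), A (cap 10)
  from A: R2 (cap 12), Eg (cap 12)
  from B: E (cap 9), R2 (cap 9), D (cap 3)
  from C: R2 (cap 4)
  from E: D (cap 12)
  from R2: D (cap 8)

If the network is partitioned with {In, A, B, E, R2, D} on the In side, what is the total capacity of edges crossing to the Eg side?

22

Edges leaving {In, A, B, E, R2, D}: In→C (10), A→Eg (12).
Cut capacity = 10 + 12 = 22.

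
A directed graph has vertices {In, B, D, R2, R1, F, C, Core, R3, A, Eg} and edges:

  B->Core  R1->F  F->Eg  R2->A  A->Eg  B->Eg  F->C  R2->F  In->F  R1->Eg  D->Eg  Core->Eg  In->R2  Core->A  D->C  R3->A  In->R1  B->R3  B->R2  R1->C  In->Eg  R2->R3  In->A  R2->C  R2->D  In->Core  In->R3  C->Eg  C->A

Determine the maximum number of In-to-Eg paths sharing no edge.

Assign every edge capacity 1; by Menger, the answer equals the max flow.
Path In→Eg (+1); total 1.
Path In→R1→Eg (+1); total 2.
Path In→F→Eg (+1); total 3.
Path In→Core→Eg (+1); total 4.
Path In→A→Eg (+1); total 5.
Path In→R2→D→Eg (+1); total 6.
No residual In→Eg path; max flow = 6.
Certifying cut of size 6: {A→Eg, In→Core, In→Eg, In→F, In→R1, In→R2}.

6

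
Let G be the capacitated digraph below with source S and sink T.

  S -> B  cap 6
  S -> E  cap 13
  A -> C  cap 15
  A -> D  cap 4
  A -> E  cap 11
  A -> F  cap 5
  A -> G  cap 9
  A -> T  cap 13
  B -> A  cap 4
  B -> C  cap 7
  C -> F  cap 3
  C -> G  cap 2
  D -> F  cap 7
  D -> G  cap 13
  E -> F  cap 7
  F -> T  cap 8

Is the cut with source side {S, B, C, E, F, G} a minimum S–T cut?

Yes — it is a minimum cut (capacity 12).

Given cut capacity: 4 + 8 = 12.
Augment S→B→A→T: bottleneck 4, flow now 4.
Augment S→E→F→T: bottleneck 7, flow now 11.
Augment S→B→C→F→T: bottleneck 1, flow now 12.
No augmenting path remains; maximum flow = 12.
Cut capacity 12 equals the max flow, so it is a minimum cut.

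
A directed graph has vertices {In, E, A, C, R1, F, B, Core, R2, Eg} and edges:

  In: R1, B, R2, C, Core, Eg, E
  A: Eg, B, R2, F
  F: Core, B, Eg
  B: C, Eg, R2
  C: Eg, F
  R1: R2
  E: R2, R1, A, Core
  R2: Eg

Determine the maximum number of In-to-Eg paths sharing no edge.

Assign every edge capacity 1; by Menger, the answer equals the max flow.
Path In→Eg (+1); total 1.
Path In→C→Eg (+1); total 2.
Path In→B→Eg (+1); total 3.
Path In→R2→Eg (+1); total 4.
Path In→E→A→Eg (+1); total 5.
No residual In→Eg path; max flow = 5.
Certifying cut of size 5: {In→B, In→C, In→E, In→Eg, R2→Eg}.

5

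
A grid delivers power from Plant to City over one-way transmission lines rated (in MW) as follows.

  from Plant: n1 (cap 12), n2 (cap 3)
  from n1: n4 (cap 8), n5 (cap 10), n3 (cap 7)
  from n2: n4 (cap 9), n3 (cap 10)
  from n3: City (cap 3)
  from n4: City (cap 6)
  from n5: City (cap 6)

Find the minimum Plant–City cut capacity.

Augment Plant→n1→n3→City: bottleneck 3, flow now 3.
Augment Plant→n1→n4→City: bottleneck 6, flow now 9.
Augment Plant→n1→n5→City: bottleneck 3, flow now 12.
Augment Plant→n2→n3→n1→n5→City: bottleneck 3, flow now 15. (uses reverse residual edge)
No augmenting path remains; maximum flow = 15.
By max-flow min-cut, the minimum cut capacity equals the max flow.
In the residual graph, reachable from Plant: {Plant}.
Min-cut edges: Plant→n1 (12), Plant→n2 (3); capacity 12 + 3 = 15.

15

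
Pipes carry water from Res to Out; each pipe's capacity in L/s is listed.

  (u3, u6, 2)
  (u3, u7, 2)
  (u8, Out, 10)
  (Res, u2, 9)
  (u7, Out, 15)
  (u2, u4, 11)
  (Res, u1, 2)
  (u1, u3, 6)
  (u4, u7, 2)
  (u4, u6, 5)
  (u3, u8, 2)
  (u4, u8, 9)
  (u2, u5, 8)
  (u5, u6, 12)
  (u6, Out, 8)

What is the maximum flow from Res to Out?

11

Augment Res→u1→u3→u6→Out: bottleneck 2, flow now 2.
Augment Res→u2→u4→u6→Out: bottleneck 5, flow now 7.
Augment Res→u2→u4→u7→Out: bottleneck 2, flow now 9.
Augment Res→u2→u4→u8→Out: bottleneck 2, flow now 11.
No augmenting path remains; maximum flow = 11.
In the residual graph, reachable from Res: {Res}.
Min-cut edges: Res→u1 (2), Res→u2 (9); capacity 2 + 9 = 11.
This cut is saturated, so no flow can exceed 11.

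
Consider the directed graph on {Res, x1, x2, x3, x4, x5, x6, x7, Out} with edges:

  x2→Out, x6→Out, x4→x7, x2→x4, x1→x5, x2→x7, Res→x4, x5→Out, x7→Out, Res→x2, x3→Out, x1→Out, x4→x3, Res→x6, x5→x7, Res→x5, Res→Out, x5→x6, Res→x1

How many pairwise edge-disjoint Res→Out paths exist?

6

Assign every edge capacity 1; by Menger, the answer equals the max flow.
Path Res→Out (+1); total 1.
Path Res→x1→Out (+1); total 2.
Path Res→x2→Out (+1); total 3.
Path Res→x5→Out (+1); total 4.
Path Res→x6→Out (+1); total 5.
Path Res→x4→x3→Out (+1); total 6.
No residual Res→Out path; max flow = 6.
Certifying cut of size 6: {Res→Out, Res→x1, Res→x2, Res→x4, Res→x5, Res→x6}.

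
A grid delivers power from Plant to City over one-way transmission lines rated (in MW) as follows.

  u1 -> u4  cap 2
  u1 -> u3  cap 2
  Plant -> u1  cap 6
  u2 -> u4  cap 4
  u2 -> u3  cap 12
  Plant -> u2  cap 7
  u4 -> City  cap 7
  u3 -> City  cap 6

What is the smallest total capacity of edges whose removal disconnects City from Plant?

11

Augment Plant→u1→u3→City: bottleneck 2, flow now 2.
Augment Plant→u1→u4→City: bottleneck 2, flow now 4.
Augment Plant→u2→u3→City: bottleneck 4, flow now 8.
Augment Plant→u2→u4→City: bottleneck 3, flow now 11.
No augmenting path remains; maximum flow = 11.
By max-flow min-cut, the minimum cut capacity equals the max flow.
In the residual graph, reachable from Plant: {Plant, u1}.
Min-cut edges: Plant→u2 (7), u1→u3 (2), u1→u4 (2); capacity 7 + 2 + 2 = 11.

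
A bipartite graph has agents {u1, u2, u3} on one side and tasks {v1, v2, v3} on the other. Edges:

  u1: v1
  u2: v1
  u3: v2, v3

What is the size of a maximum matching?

2

Unit-capacity flow: source→left, listed edges, right→sink; max matching = max flow.
Augmenting path u1→v1 (+1); matched 1.
Augmenting path u3→v2 (+1); matched 2.
No augmenting path remains; maximum matching = 2.
König certificate: {u3, v1} is a vertex cover of size 2 (every listed pair touches it), so no matching can be larger.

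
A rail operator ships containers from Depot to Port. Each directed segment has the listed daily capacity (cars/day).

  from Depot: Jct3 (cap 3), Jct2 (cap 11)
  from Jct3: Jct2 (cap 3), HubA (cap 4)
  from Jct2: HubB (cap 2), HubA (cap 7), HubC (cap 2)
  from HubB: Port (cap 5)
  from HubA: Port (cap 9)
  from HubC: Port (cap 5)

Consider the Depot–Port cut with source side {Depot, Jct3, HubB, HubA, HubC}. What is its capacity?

Edges leaving {Depot, Jct3, HubB, HubA, HubC}: Depot→Jct2 (11), Jct3→Jct2 (3), HubB→Port (5), HubA→Port (9), HubC→Port (5).
Cut capacity = 11 + 3 + 5 + 9 + 5 = 33.

33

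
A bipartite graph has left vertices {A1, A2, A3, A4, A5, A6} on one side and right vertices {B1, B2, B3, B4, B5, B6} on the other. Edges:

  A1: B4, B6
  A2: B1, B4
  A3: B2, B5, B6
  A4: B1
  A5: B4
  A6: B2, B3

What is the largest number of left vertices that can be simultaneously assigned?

Unit-capacity flow: source→left, listed edges, right→sink; max matching = max flow.
Augmenting path A1→B4 (+1); matched 1.
Augmenting path A2→B1 (+1); matched 2.
Augmenting path A3→B2 (+1); matched 3.
Augmenting path A6→B3 (+1); matched 4.
Augmenting path A5→B4→A1→B6 (+1); matched 5.
No augmenting path remains; maximum matching = 5.
König certificate: {A1, A3, A6, B1, B4} is a vertex cover of size 5 (every listed pair touches it), so no matching can be larger.

5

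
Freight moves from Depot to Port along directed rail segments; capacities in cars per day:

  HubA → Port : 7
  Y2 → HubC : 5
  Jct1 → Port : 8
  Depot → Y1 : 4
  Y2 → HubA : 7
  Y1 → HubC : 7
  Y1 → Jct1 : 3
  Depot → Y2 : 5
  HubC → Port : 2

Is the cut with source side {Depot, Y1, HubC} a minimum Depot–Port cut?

Given cut capacity: 5 + 3 + 2 = 10.
Augment Depot→Y2→HubA→Port: bottleneck 5, flow now 5.
Augment Depot→Y1→HubC→Port: bottleneck 2, flow now 7.
Augment Depot→Y1→Jct1→Port: bottleneck 2, flow now 9.
No augmenting path remains; maximum flow = 9.
In the residual graph, reachable from Depot: {Depot}.
Min-cut edges: Depot→Y2 (5), Depot→Y1 (4); capacity 5 + 4 = 9.
Cut capacity 10 exceeds the max flow 9, so it is not minimum.

No — its capacity is 10, but the minimum cut has capacity 9.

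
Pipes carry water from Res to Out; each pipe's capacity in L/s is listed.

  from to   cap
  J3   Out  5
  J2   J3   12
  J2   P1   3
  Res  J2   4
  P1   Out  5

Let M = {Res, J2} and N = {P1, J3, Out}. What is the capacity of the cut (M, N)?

Edges leaving {Res, J2}: J2→P1 (3), J2→J3 (12).
Cut capacity = 3 + 12 = 15.

15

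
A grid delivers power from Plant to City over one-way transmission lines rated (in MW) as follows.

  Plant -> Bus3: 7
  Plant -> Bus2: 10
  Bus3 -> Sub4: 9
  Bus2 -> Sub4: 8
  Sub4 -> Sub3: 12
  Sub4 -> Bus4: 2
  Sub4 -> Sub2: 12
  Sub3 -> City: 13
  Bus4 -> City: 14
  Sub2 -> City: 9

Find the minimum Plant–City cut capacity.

Augment Plant→Bus3→Sub4→Sub3→City: bottleneck 7, flow now 7.
Augment Plant→Bus2→Sub4→Sub3→City: bottleneck 5, flow now 12.
Augment Plant→Bus2→Sub4→Bus4→City: bottleneck 2, flow now 14.
Augment Plant→Bus2→Sub4→Sub2→City: bottleneck 1, flow now 15.
No augmenting path remains; maximum flow = 15.
By max-flow min-cut, the minimum cut capacity equals the max flow.
In the residual graph, reachable from Plant: {Plant, Bus2}.
Min-cut edges: Plant→Bus3 (7), Bus2→Sub4 (8); capacity 7 + 8 = 15.

15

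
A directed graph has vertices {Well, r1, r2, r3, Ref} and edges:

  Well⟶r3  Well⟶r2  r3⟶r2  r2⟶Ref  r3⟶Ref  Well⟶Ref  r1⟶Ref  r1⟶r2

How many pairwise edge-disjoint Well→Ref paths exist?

Assign every edge capacity 1; by Menger, the answer equals the max flow.
Path Well→Ref (+1); total 1.
Path Well→r2→Ref (+1); total 2.
Path Well→r3→Ref (+1); total 3.
No residual Well→Ref path; max flow = 3.
Certifying cut of size 3: {Well→Ref, Well→r2, Well→r3}.

3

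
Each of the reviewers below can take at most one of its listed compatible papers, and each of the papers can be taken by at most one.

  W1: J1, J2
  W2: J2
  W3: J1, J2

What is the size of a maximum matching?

Unit-capacity flow: source→left, listed edges, right→sink; max matching = max flow.
Augmenting path W1→J1 (+1); matched 1.
Augmenting path W2→J2 (+1); matched 2.
No augmenting path remains; maximum matching = 2.
König certificate: {J1, J2} is a vertex cover of size 2 (every listed pair touches it), so no matching can be larger.

2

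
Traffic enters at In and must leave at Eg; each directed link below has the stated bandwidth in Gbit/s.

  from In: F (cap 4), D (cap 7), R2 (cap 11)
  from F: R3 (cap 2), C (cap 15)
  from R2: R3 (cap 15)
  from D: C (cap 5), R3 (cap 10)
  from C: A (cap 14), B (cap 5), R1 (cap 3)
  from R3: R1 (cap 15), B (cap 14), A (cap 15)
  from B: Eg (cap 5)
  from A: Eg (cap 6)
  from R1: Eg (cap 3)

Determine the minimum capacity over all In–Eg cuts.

Augment In→F→C→B→Eg: bottleneck 4, flow now 4.
Augment In→R2→R3→B→Eg: bottleneck 1, flow now 5.
Augment In→R2→R3→A→Eg: bottleneck 6, flow now 11.
Augment In→R2→R3→R1→Eg: bottleneck 3, flow now 14.
No augmenting path remains; maximum flow = 14.
By max-flow min-cut, the minimum cut capacity equals the max flow.
In the residual graph, reachable from In: {In, F, R2, D, C, R3, B, A, R1}.
Min-cut edges: B→Eg (5), A→Eg (6), R1→Eg (3); capacity 5 + 6 + 3 = 14.

14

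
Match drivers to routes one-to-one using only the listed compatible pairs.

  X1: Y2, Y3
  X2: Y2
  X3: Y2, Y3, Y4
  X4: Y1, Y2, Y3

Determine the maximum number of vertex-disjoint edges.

4

Unit-capacity flow: source→left, listed edges, right→sink; max matching = max flow.
Augmenting path X1→Y2 (+1); matched 1.
Augmenting path X3→Y3 (+1); matched 2.
Augmenting path X4→Y1 (+1); matched 3.
Augmenting path X2→Y2→X1→Y3→X3→Y4 (+1); matched 4.
No augmenting path remains; maximum matching = 4.
König certificate: {X1, X2, X3, X4} is a vertex cover of size 4 (every listed pair touches it), so no matching can be larger.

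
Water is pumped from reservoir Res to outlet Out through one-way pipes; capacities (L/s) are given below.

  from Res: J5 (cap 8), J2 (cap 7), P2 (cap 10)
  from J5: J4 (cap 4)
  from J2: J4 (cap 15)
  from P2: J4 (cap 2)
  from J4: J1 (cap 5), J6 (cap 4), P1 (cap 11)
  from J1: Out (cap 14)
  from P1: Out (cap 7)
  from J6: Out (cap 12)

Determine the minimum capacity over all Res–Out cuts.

Augment Res→J5→J4→J1→Out: bottleneck 4, flow now 4.
Augment Res→J2→J4→J1→Out: bottleneck 1, flow now 5.
Augment Res→J2→J4→P1→Out: bottleneck 6, flow now 11.
Augment Res→P2→J4→P1→Out: bottleneck 1, flow now 12.
Augment Res→P2→J4→J6→Out: bottleneck 1, flow now 13.
No augmenting path remains; maximum flow = 13.
By max-flow min-cut, the minimum cut capacity equals the max flow.
In the residual graph, reachable from Res: {Res, J5, P2}.
Min-cut edges: Res→J2 (7), J5→J4 (4), P2→J4 (2); capacity 7 + 4 + 2 = 13.

13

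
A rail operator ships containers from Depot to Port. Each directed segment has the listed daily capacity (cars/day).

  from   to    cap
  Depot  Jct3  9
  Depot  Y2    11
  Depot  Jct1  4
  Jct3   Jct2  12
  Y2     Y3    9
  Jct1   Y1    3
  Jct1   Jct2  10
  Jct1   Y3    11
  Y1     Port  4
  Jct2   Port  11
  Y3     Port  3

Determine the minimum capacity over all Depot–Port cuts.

16

Augment Depot→Jct3→Jct2→Port: bottleneck 9, flow now 9.
Augment Depot→Y2→Y3→Port: bottleneck 3, flow now 12.
Augment Depot→Jct1→Y1→Port: bottleneck 3, flow now 15.
Augment Depot→Jct1→Jct2→Port: bottleneck 1, flow now 16.
No augmenting path remains; maximum flow = 16.
By max-flow min-cut, the minimum cut capacity equals the max flow.
In the residual graph, reachable from Depot: {Depot, Y2, Y3}.
Min-cut edges: Depot→Jct3 (9), Depot→Jct1 (4), Y3→Port (3); capacity 9 + 4 + 3 = 16.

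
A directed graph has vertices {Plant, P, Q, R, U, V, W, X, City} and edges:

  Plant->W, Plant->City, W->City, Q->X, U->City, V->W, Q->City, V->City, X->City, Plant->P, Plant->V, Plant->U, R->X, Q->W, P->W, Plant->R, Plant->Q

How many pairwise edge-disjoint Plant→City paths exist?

6

Assign every edge capacity 1; by Menger, the answer equals the max flow.
Path Plant→City (+1); total 1.
Path Plant→Q→City (+1); total 2.
Path Plant→U→City (+1); total 3.
Path Plant→V→City (+1); total 4.
Path Plant→W→City (+1); total 5.
Path Plant→R→X→City (+1); total 6.
No residual Plant→City path; max flow = 6.
Certifying cut of size 6: {Plant→City, Plant→Q, Plant→R, Plant→U, Plant→V, W→City}.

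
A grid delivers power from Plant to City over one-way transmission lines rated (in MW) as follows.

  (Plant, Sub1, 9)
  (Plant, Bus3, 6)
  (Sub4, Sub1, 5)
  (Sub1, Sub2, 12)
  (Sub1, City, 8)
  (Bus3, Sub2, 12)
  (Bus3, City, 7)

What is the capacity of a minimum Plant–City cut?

14

Augment Plant→Sub1→City: bottleneck 8, flow now 8.
Augment Plant→Bus3→City: bottleneck 6, flow now 14.
No augmenting path remains; maximum flow = 14.
By max-flow min-cut, the minimum cut capacity equals the max flow.
In the residual graph, reachable from Plant: {Plant, Sub1, Sub2}.
Min-cut edges: Plant→Bus3 (6), Sub1→City (8); capacity 6 + 8 = 14.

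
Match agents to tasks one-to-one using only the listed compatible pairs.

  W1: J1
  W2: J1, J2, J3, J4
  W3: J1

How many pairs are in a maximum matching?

Unit-capacity flow: source→left, listed edges, right→sink; max matching = max flow.
Augmenting path W1→J1 (+1); matched 1.
Augmenting path W2→J2 (+1); matched 2.
No augmenting path remains; maximum matching = 2.
König certificate: {W2, J1} is a vertex cover of size 2 (every listed pair touches it), so no matching can be larger.

2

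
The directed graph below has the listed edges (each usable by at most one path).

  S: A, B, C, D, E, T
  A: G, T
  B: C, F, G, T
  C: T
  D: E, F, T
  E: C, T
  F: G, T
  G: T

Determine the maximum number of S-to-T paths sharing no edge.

6

Assign every edge capacity 1; by Menger, the answer equals the max flow.
Path S→T (+1); total 1.
Path S→A→T (+1); total 2.
Path S→B→T (+1); total 3.
Path S→C→T (+1); total 4.
Path S→D→T (+1); total 5.
Path S→E→T (+1); total 6.
No residual S→T path; max flow = 6.
Certifying cut of size 6: {S→A, S→B, S→C, S→D, S→E, S→T}.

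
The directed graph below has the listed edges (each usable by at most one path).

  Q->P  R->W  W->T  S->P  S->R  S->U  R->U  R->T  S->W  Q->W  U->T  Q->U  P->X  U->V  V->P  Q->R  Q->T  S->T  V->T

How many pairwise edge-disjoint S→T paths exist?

Assign every edge capacity 1; by Menger, the answer equals the max flow.
Path S→T (+1); total 1.
Path S→R→T (+1); total 2.
Path S→U→T (+1); total 3.
Path S→W→T (+1); total 4.
No residual S→T path; max flow = 4.
Certifying cut of size 4: {S→R, S→T, S→U, S→W}.

4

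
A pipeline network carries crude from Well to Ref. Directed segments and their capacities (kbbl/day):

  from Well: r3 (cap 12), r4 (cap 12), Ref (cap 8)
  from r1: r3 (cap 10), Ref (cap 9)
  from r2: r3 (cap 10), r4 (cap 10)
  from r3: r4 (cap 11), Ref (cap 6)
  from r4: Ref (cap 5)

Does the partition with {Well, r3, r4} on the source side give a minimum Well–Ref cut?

Given cut capacity: 8 + 6 + 5 = 19.
Augment Well→Ref: bottleneck 8, flow now 8.
Augment Well→r3→Ref: bottleneck 6, flow now 14.
Augment Well→r4→Ref: bottleneck 5, flow now 19.
No augmenting path remains; maximum flow = 19.
Cut capacity 19 equals the max flow, so it is a minimum cut.

Yes — it is a minimum cut (capacity 19).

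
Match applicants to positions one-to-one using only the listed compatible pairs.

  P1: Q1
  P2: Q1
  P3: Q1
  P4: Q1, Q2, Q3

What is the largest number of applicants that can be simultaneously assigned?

2

Unit-capacity flow: source→left, listed edges, right→sink; max matching = max flow.
Augmenting path P1→Q1 (+1); matched 1.
Augmenting path P4→Q2 (+1); matched 2.
No augmenting path remains; maximum matching = 2.
König certificate: {P4, Q1} is a vertex cover of size 2 (every listed pair touches it), so no matching can be larger.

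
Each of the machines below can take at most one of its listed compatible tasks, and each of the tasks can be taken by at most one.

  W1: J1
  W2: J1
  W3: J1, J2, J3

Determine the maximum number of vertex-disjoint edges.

2

Unit-capacity flow: source→left, listed edges, right→sink; max matching = max flow.
Augmenting path W1→J1 (+1); matched 1.
Augmenting path W3→J2 (+1); matched 2.
No augmenting path remains; maximum matching = 2.
König certificate: {W3, J1} is a vertex cover of size 2 (every listed pair touches it), so no matching can be larger.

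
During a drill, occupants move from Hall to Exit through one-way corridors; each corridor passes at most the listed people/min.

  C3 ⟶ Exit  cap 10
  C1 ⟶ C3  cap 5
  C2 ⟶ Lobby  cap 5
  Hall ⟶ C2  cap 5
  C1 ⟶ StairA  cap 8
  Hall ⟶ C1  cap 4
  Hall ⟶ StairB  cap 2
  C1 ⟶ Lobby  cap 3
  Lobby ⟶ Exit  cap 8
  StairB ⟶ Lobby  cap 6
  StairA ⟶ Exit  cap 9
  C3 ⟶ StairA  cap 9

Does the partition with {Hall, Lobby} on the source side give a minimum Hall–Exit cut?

No — its capacity is 19, but the minimum cut has capacity 11.

Given cut capacity: 2 + 4 + 5 + 8 = 19.
Augment Hall→StairB→Lobby→Exit: bottleneck 2, flow now 2.
Augment Hall→C1→Lobby→Exit: bottleneck 3, flow now 5.
Augment Hall→C1→StairA→Exit: bottleneck 1, flow now 6.
Augment Hall→C2→Lobby→Exit: bottleneck 3, flow now 9.
Augment Hall→C2→Lobby→C1→StairA→Exit: bottleneck 2, flow now 11. (uses reverse residual edge)
No augmenting path remains; maximum flow = 11.
In the residual graph, reachable from Hall: {Hall}.
Min-cut edges: Hall→StairB (2), Hall→C1 (4), Hall→C2 (5); capacity 2 + 4 + 5 = 11.
Cut capacity 19 exceeds the max flow 11, so it is not minimum.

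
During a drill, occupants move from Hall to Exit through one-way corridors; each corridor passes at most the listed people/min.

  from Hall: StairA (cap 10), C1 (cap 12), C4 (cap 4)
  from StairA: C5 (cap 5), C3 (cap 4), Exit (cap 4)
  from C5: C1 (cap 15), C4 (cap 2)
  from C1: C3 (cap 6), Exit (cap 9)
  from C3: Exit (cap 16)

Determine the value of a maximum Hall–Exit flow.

22

Augment Hall→StairA→Exit: bottleneck 4, flow now 4.
Augment Hall→C1→Exit: bottleneck 9, flow now 13.
Augment Hall→StairA→C3→Exit: bottleneck 4, flow now 17.
Augment Hall→C1→C3→Exit: bottleneck 3, flow now 20.
Augment Hall→StairA→C5→C1→C3→Exit: bottleneck 2, flow now 22.
No augmenting path remains; maximum flow = 22.
In the residual graph, reachable from Hall: {Hall, C4}.
Min-cut edges: Hall→StairA (10), Hall→C1 (12); capacity 10 + 12 = 22.
This cut is saturated, so no flow can exceed 22.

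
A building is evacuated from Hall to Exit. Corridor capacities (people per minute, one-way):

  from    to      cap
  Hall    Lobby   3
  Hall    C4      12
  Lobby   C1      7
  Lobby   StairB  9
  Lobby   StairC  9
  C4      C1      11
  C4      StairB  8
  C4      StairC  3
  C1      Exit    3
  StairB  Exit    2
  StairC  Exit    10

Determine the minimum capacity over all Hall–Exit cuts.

11

Augment Hall→Lobby→C1→Exit: bottleneck 3, flow now 3.
Augment Hall→C4→StairB→Exit: bottleneck 2, flow now 5.
Augment Hall→C4→StairC→Exit: bottleneck 3, flow now 8.
Augment Hall→C4→C1→Lobby→StairC→Exit: bottleneck 3, flow now 11. (uses reverse residual edge)
No augmenting path remains; maximum flow = 11.
By max-flow min-cut, the minimum cut capacity equals the max flow.
In the residual graph, reachable from Hall: {Hall, C4, C1, StairB}.
Min-cut edges: Hall→Lobby (3), C4→StairC (3), C1→Exit (3), StairB→Exit (2); capacity 3 + 3 + 3 + 2 = 11.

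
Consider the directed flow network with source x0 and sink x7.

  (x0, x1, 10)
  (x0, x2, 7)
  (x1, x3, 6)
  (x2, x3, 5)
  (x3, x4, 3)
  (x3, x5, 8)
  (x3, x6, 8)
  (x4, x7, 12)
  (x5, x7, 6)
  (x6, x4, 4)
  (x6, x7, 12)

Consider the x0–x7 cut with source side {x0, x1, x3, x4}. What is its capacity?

35

Edges leaving {x0, x1, x3, x4}: x0→x2 (7), x3→x5 (8), x3→x6 (8), x4→x7 (12).
Cut capacity = 7 + 8 + 8 + 12 = 35.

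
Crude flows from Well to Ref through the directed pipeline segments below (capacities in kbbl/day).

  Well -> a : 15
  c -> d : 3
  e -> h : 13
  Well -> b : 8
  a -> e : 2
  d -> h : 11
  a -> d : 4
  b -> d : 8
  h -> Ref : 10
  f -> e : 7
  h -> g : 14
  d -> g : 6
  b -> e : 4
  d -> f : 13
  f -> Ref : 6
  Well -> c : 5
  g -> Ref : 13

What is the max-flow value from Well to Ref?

Augment Well→a→d→f→Ref: bottleneck 4, flow now 4.
Augment Well→a→e→h→Ref: bottleneck 2, flow now 6.
Augment Well→b→d→f→Ref: bottleneck 2, flow now 8.
Augment Well→b→d→g→Ref: bottleneck 6, flow now 14.
Augment Well→c→d→h→Ref: bottleneck 3, flow now 17.
No augmenting path remains; maximum flow = 17.
In the residual graph, reachable from Well: {Well, a, c}.
Min-cut edges: Well→b (8), a→d (4), a→e (2), c→d (3); capacity 8 + 4 + 2 + 3 = 17.
This cut is saturated, so no flow can exceed 17.

17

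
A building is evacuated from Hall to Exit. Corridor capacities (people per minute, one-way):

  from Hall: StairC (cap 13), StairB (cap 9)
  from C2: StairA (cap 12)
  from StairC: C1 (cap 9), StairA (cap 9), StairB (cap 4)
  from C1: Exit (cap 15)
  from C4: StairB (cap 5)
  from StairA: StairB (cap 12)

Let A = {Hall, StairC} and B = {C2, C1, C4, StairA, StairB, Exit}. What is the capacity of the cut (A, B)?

31

Edges leaving {Hall, StairC}: Hall→StairB (9), StairC→C1 (9), StairC→StairA (9), StairC→StairB (4).
Cut capacity = 9 + 9 + 9 + 4 = 31.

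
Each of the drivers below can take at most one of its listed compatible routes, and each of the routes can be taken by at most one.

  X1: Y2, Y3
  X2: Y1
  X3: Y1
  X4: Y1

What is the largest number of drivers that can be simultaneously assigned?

2

Unit-capacity flow: source→left, listed edges, right→sink; max matching = max flow.
Augmenting path X1→Y2 (+1); matched 1.
Augmenting path X2→Y1 (+1); matched 2.
No augmenting path remains; maximum matching = 2.
König certificate: {X1, Y1} is a vertex cover of size 2 (every listed pair touches it), so no matching can be larger.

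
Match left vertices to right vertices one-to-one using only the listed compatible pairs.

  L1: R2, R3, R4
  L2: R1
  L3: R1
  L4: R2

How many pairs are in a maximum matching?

3

Unit-capacity flow: source→left, listed edges, right→sink; max matching = max flow.
Augmenting path L1→R2 (+1); matched 1.
Augmenting path L2→R1 (+1); matched 2.
Augmenting path L4→R2→L1→R3 (+1); matched 3.
No augmenting path remains; maximum matching = 3.
König certificate: {L1, L4, R1} is a vertex cover of size 3 (every listed pair touches it), so no matching can be larger.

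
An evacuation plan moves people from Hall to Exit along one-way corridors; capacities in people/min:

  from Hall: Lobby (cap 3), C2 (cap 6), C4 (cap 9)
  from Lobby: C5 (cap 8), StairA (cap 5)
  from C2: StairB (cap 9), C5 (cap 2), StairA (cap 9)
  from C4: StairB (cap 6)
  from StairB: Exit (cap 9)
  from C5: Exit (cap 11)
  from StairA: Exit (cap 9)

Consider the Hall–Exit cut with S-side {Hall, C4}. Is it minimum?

Yes — it is a minimum cut (capacity 15).

Given cut capacity: 3 + 6 + 6 = 15.
Augment Hall→Lobby→C5→Exit: bottleneck 3, flow now 3.
Augment Hall→C2→StairB→Exit: bottleneck 6, flow now 9.
Augment Hall→C4→StairB→Exit: bottleneck 3, flow now 12.
Augment Hall→C4→StairB→C2→C5→Exit: bottleneck 2, flow now 14. (uses reverse residual edge)
Augment Hall→C4→StairB→C2→StairA→Exit: bottleneck 1, flow now 15. (uses reverse residual edge)
No augmenting path remains; maximum flow = 15.
Cut capacity 15 equals the max flow, so it is a minimum cut.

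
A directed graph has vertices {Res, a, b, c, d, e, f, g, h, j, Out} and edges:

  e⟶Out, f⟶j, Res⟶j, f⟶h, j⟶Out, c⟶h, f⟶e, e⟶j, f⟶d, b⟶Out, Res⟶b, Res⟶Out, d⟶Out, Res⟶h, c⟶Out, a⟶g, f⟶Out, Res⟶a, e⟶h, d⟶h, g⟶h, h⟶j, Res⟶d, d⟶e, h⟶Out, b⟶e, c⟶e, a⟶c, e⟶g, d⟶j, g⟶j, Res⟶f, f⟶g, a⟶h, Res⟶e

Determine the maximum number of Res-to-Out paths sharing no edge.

Assign every edge capacity 1; by Menger, the answer equals the max flow.
Path Res→Out (+1); total 1.
Path Res→b→Out (+1); total 2.
Path Res→d→Out (+1); total 3.
Path Res→e→Out (+1); total 4.
Path Res→f→Out (+1); total 5.
Path Res→h→Out (+1); total 6.
Path Res→j→Out (+1); total 7.
Path Res→a→c→Out (+1); total 8.
No residual Res→Out path; max flow = 8.
Certifying cut of size 8: {Res→Out, Res→a, Res→b, Res→d, Res→e, Res→f, Res→h, Res→j}.

8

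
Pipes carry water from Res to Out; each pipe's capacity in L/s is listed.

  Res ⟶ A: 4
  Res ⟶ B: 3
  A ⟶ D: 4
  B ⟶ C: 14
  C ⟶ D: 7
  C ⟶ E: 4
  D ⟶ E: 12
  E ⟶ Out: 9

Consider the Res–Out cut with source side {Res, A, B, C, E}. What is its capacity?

20

Edges leaving {Res, A, B, C, E}: A→D (4), C→D (7), E→Out (9).
Cut capacity = 4 + 7 + 9 = 20.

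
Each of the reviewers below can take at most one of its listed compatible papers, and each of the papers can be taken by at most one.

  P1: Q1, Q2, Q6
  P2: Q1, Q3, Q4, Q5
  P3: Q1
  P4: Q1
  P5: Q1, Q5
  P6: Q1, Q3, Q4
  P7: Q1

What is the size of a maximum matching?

Unit-capacity flow: source→left, listed edges, right→sink; max matching = max flow.
Augmenting path P1→Q1 (+1); matched 1.
Augmenting path P2→Q3 (+1); matched 2.
Augmenting path P5→Q5 (+1); matched 3.
Augmenting path P6→Q4 (+1); matched 4.
Augmenting path P3→Q1→P1→Q2 (+1); matched 5.
No augmenting path remains; maximum matching = 5.
König certificate: {P1, P2, P5, P6, Q1} is a vertex cover of size 5 (every listed pair touches it), so no matching can be larger.

5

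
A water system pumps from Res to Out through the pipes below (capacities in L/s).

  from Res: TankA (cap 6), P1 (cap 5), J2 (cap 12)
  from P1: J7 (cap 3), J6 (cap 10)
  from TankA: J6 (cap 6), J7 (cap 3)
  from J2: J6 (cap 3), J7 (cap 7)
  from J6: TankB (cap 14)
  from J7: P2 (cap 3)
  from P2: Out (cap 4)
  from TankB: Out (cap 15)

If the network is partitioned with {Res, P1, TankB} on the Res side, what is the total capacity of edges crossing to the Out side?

Edges leaving {Res, P1, TankB}: Res→TankA (6), Res→J2 (12), P1→J6 (10), P1→J7 (3), TankB→Out (15).
Cut capacity = 6 + 12 + 10 + 3 + 15 = 46.

46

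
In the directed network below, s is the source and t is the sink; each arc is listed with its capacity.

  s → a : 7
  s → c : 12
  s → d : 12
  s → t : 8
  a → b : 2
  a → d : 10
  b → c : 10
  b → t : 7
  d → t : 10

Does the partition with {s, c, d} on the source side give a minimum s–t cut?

Given cut capacity: 7 + 8 + 10 = 25.
Augment s→t: bottleneck 8, flow now 8.
Augment s→d→t: bottleneck 10, flow now 18.
Augment s→a→b→t: bottleneck 2, flow now 20.
No augmenting path remains; maximum flow = 20.
In the residual graph, reachable from s: {s, a, c, d}.
Min-cut edges: s→t (8), a→b (2), d→t (10); capacity 8 + 2 + 10 = 20.
Cut capacity 25 exceeds the max flow 20, so it is not minimum.

No — its capacity is 25, but the minimum cut has capacity 20.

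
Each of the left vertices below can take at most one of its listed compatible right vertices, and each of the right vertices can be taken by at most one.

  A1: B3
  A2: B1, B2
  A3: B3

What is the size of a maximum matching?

Unit-capacity flow: source→left, listed edges, right→sink; max matching = max flow.
Augmenting path A1→B3 (+1); matched 1.
Augmenting path A2→B1 (+1); matched 2.
No augmenting path remains; maximum matching = 2.
König certificate: {A2, B3} is a vertex cover of size 2 (every listed pair touches it), so no matching can be larger.

2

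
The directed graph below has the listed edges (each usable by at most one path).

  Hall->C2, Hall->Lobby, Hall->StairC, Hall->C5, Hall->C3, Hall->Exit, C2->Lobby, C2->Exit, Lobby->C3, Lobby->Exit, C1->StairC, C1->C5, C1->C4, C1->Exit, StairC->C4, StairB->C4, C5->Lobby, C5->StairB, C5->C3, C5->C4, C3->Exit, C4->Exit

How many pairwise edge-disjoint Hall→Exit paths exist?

5

Assign every edge capacity 1; by Menger, the answer equals the max flow.
Path Hall→Exit (+1); total 1.
Path Hall→C2→Exit (+1); total 2.
Path Hall→Lobby→Exit (+1); total 3.
Path Hall→C3→Exit (+1); total 4.
Path Hall→StairC→C4→Exit (+1); total 5.
No residual Hall→Exit path; max flow = 5.
Certifying cut of size 5: {C3→Exit, C4→Exit, Hall→C2, Hall→Exit, Lobby→Exit}.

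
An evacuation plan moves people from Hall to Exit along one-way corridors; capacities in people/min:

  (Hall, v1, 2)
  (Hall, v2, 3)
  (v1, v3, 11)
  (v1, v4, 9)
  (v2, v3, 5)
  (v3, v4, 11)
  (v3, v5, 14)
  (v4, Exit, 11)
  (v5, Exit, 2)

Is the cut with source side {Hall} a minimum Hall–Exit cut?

Given cut capacity: 2 + 3 = 5.
Augment Hall→v1→v4→Exit: bottleneck 2, flow now 2.
Augment Hall→v2→v3→v4→Exit: bottleneck 3, flow now 5.
No augmenting path remains; maximum flow = 5.
Cut capacity 5 equals the max flow, so it is a minimum cut.

Yes — it is a minimum cut (capacity 5).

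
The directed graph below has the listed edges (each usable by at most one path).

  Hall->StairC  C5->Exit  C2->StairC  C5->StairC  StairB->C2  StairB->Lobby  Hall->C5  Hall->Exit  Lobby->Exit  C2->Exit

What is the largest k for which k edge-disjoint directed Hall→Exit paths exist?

Assign every edge capacity 1; by Menger, the answer equals the max flow.
Path Hall→Exit (+1); total 1.
Path Hall→C5→Exit (+1); total 2.
No residual Hall→Exit path; max flow = 2.
Certifying cut of size 2: {Hall→C5, Hall→Exit}.

2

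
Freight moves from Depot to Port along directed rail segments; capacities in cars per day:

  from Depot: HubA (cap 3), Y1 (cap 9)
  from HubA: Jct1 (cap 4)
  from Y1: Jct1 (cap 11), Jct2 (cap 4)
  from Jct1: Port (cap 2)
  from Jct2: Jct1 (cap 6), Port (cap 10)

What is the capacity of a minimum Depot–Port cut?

6

Augment Depot→HubA→Jct1→Port: bottleneck 2, flow now 2.
Augment Depot→Y1→Jct2→Port: bottleneck 4, flow now 6.
No augmenting path remains; maximum flow = 6.
By max-flow min-cut, the minimum cut capacity equals the max flow.
In the residual graph, reachable from Depot: {Depot, HubA, Y1, Jct1}.
Min-cut edges: Y1→Jct2 (4), Jct1→Port (2); capacity 4 + 2 = 6.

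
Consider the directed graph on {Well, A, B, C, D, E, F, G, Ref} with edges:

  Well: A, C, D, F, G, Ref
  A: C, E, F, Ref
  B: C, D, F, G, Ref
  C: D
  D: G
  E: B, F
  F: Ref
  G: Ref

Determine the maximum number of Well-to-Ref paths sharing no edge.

4

Assign every edge capacity 1; by Menger, the answer equals the max flow.
Path Well→Ref (+1); total 1.
Path Well→A→Ref (+1); total 2.
Path Well→F→Ref (+1); total 3.
Path Well→G→Ref (+1); total 4.
No residual Well→Ref path; max flow = 4.
Certifying cut of size 4: {G→Ref, Well→A, Well→F, Well→Ref}.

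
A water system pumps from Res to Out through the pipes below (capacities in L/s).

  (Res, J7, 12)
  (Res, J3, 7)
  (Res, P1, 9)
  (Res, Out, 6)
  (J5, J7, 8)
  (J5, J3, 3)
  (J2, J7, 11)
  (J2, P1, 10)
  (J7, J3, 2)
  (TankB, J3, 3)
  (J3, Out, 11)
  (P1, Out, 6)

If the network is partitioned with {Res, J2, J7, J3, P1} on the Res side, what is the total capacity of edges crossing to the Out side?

23

Edges leaving {Res, J2, J7, J3, P1}: Res→Out (6), J3→Out (11), P1→Out (6).
Cut capacity = 6 + 11 + 6 = 23.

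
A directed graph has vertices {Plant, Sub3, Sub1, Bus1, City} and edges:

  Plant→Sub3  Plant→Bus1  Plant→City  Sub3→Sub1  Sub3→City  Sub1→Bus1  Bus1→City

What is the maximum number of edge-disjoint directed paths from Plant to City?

Assign every edge capacity 1; by Menger, the answer equals the max flow.
Path Plant→City (+1); total 1.
Path Plant→Sub3→City (+1); total 2.
Path Plant→Bus1→City (+1); total 3.
No residual Plant→City path; max flow = 3.
Certifying cut of size 3: {Plant→Bus1, Plant→City, Plant→Sub3}.

3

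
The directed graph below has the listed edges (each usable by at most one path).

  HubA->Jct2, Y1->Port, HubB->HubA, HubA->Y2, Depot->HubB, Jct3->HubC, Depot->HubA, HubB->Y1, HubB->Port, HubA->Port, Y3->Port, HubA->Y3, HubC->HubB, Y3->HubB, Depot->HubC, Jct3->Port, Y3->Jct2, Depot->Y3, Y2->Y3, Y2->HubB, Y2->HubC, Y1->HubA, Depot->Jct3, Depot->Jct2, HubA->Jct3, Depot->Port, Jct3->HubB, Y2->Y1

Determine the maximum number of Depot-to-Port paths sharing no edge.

6

Assign every edge capacity 1; by Menger, the answer equals the max flow.
Path Depot→Port (+1); total 1.
Path Depot→HubA→Port (+1); total 2.
Path Depot→Jct3→Port (+1); total 3.
Path Depot→Y3→Port (+1); total 4.
Path Depot→HubB→Port (+1); total 5.
Path Depot→HubC→HubB→Y1→Port (+1); total 6.
No residual Depot→Port path; max flow = 6.
Certifying cut of size 6: {Depot→HubA, Depot→HubB, Depot→HubC, Depot→Jct3, Depot→Port, Depot→Y3}.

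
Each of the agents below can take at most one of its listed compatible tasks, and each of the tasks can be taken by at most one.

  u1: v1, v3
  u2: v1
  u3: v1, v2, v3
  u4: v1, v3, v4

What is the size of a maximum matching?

4

Unit-capacity flow: source→left, listed edges, right→sink; max matching = max flow.
Augmenting path u1→v1 (+1); matched 1.
Augmenting path u3→v2 (+1); matched 2.
Augmenting path u4→v3 (+1); matched 3.
Augmenting path u2→v1→u1→v3→u4→v4 (+1); matched 4.
No augmenting path remains; maximum matching = 4.
König certificate: {u1, u2, u3, u4} is a vertex cover of size 4 (every listed pair touches it), so no matching can be larger.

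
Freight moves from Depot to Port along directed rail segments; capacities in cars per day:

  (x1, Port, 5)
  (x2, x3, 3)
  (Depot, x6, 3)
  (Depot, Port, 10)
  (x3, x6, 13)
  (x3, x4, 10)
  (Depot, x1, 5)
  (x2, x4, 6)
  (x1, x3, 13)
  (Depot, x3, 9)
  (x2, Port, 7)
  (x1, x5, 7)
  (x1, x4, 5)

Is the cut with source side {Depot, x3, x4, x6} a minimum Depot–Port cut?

Given cut capacity: 5 + 10 = 15.
Augment Depot→Port: bottleneck 10, flow now 10.
Augment Depot→x1→Port: bottleneck 5, flow now 15.
No augmenting path remains; maximum flow = 15.
Cut capacity 15 equals the max flow, so it is a minimum cut.

Yes — it is a minimum cut (capacity 15).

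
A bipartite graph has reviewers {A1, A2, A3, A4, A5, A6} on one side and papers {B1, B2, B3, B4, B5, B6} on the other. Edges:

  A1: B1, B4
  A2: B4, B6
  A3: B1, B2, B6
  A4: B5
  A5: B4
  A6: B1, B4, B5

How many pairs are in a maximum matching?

Unit-capacity flow: source→left, listed edges, right→sink; max matching = max flow.
Augmenting path A1→B1 (+1); matched 1.
Augmenting path A2→B4 (+1); matched 2.
Augmenting path A3→B2 (+1); matched 3.
Augmenting path A4→B5 (+1); matched 4.
Augmenting path A5→B4→A2→B6 (+1); matched 5.
No augmenting path remains; maximum matching = 5.
König certificate: {A2, A3, B1, B4, B5} is a vertex cover of size 5 (every listed pair touches it), so no matching can be larger.

5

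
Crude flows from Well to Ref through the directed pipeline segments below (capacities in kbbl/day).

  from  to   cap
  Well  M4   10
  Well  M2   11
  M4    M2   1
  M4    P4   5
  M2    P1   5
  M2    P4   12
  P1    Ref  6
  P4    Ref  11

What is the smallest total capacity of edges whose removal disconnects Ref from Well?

16

Augment Well→M4→P4→Ref: bottleneck 5, flow now 5.
Augment Well→M2→P1→Ref: bottleneck 5, flow now 10.
Augment Well→M2→P4→Ref: bottleneck 6, flow now 16.
No augmenting path remains; maximum flow = 16.
By max-flow min-cut, the minimum cut capacity equals the max flow.
In the residual graph, reachable from Well: {Well, M4, M2, P4}.
Min-cut edges: M2→P1 (5), P4→Ref (11); capacity 5 + 11 = 16.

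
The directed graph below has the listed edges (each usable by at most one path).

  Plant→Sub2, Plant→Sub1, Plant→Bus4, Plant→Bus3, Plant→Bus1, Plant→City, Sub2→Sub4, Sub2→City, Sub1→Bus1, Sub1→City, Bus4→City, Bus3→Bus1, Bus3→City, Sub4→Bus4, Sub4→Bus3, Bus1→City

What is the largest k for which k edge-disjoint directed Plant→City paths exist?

6

Assign every edge capacity 1; by Menger, the answer equals the max flow.
Path Plant→City (+1); total 1.
Path Plant→Sub2→City (+1); total 2.
Path Plant→Sub1→City (+1); total 3.
Path Plant→Bus4→City (+1); total 4.
Path Plant→Bus3→City (+1); total 5.
Path Plant→Bus1→City (+1); total 6.
No residual Plant→City path; max flow = 6.
Certifying cut of size 6: {Plant→Bus1, Plant→Bus3, Plant→Bus4, Plant→City, Plant→Sub1, Plant→Sub2}.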